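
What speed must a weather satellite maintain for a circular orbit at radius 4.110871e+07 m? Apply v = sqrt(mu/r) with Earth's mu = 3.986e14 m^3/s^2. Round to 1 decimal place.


Step 1: mu / r = 3.986e14 / 4.110871e+07 = 9696241.9886
Step 2: v = sqrt(9696241.9886) = 3113.9 m/s

3113.9


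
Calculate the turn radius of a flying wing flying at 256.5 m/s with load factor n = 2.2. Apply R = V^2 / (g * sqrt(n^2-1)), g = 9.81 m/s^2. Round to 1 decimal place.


Step 1: V^2 = 256.5^2 = 65792.25
Step 2: n^2 - 1 = 2.2^2 - 1 = 3.84
Step 3: sqrt(3.84) = 1.959592
Step 4: R = 65792.25 / (9.81 * 1.959592) = 3422.5 m

3422.5


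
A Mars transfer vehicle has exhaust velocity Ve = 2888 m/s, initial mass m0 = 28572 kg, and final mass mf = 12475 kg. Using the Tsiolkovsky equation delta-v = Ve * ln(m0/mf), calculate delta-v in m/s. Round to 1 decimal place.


Step 1: Mass ratio m0/mf = 28572 / 12475 = 2.290341
Step 2: ln(2.290341) = 0.828701
Step 3: delta-v = 2888 * 0.828701 = 2393.3 m/s

2393.3


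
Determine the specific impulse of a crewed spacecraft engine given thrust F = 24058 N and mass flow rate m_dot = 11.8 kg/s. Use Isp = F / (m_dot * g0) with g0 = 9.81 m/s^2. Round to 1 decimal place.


Step 1: m_dot * g0 = 11.8 * 9.81 = 115.76
Step 2: Isp = 24058 / 115.76 = 207.8 s

207.8


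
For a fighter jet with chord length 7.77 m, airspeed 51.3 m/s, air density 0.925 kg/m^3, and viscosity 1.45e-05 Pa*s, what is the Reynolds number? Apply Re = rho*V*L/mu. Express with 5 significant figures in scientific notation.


Step 1: Numerator = rho * V * L = 0.925 * 51.3 * 7.77 = 368.705925
Step 2: Re = 368.705925 / 1.45e-05
Step 3: Re = 2.5428e+07

2.5428e+07


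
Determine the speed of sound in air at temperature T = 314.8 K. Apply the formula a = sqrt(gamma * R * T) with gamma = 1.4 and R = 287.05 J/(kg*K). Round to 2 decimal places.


Step 1: gamma * R * T = 1.4 * 287.05 * 314.8 = 126508.676
Step 2: a = sqrt(126508.676) = 355.68 m/s

355.68


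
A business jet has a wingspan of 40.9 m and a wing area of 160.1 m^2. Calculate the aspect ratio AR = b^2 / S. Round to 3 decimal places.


Step 1: b^2 = 40.9^2 = 1672.81
Step 2: AR = 1672.81 / 160.1 = 10.449

10.449


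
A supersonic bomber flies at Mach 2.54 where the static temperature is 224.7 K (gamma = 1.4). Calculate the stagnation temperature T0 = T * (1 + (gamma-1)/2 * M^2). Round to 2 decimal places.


Step 1: (gamma-1)/2 = 0.2
Step 2: M^2 = 6.4516
Step 3: 1 + 0.2 * 6.4516 = 2.29032
Step 4: T0 = 224.7 * 2.29032 = 514.63 K

514.63


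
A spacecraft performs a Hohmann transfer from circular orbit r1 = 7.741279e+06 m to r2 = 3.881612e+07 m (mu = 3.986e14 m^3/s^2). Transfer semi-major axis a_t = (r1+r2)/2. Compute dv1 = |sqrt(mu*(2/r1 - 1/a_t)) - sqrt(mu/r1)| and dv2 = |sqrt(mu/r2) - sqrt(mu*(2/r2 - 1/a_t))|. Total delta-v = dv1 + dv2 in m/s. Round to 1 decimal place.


Step 1: Transfer semi-major axis a_t = (7.741279e+06 + 3.881612e+07) / 2 = 2.327870e+07 m
Step 2: v1 (circular at r1) = sqrt(mu/r1) = 7175.67 m/s
Step 3: v_t1 = sqrt(mu*(2/r1 - 1/a_t)) = 9265.93 m/s
Step 4: dv1 = |9265.93 - 7175.67| = 2090.26 m/s
Step 5: v2 (circular at r2) = 3204.52 m/s, v_t2 = 1847.95 m/s
Step 6: dv2 = |3204.52 - 1847.95| = 1356.57 m/s
Step 7: Total delta-v = 2090.26 + 1356.57 = 3446.8 m/s

3446.8


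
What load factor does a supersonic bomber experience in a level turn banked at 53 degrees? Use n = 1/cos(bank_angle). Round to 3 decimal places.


Step 1: Convert 53 degrees to radians = 0.925025
Step 2: cos(53 deg) = 0.601815
Step 3: n = 1 / 0.601815 = 1.662

1.662


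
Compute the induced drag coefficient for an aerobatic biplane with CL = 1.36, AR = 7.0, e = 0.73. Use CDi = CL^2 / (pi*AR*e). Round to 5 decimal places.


Step 1: CL^2 = 1.36^2 = 1.8496
Step 2: pi * AR * e = 3.14159 * 7.0 * 0.73 = 16.053538
Step 3: CDi = 1.8496 / 16.053538 = 0.11521

0.11521


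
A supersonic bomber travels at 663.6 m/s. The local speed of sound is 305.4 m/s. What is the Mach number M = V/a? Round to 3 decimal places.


Step 1: M = V / a = 663.6 / 305.4
Step 2: M = 2.173

2.173


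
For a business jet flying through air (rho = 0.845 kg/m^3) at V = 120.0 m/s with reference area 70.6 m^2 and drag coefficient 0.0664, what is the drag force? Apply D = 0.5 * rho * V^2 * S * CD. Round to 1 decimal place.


Step 1: Dynamic pressure q = 0.5 * 0.845 * 120.0^2 = 6084.0 Pa
Step 2: Drag D = q * S * CD = 6084.0 * 70.6 * 0.0664
Step 3: D = 28520.8 N

28520.8


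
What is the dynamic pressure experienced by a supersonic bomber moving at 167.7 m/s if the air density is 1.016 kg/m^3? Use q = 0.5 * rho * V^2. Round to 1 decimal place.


Step 1: V^2 = 167.7^2 = 28123.29
Step 2: q = 0.5 * 1.016 * 28123.29
Step 3: q = 14286.6 Pa

14286.6


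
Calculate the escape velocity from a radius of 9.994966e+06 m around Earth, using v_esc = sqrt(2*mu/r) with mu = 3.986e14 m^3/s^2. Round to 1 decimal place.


Step 1: 2*mu/r = 2 * 3.986e14 / 9.994966e+06 = 79760151.2601
Step 2: v_esc = sqrt(79760151.2601) = 8930.9 m/s

8930.9


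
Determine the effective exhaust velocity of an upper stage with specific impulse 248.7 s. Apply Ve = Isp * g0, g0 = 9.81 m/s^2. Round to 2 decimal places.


Step 1: Ve = Isp * g0 = 248.7 * 9.81
Step 2: Ve = 2439.75 m/s

2439.75


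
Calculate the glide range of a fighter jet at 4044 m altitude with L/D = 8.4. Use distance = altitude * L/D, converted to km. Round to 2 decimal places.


Step 1: Glide distance = altitude * L/D = 4044 * 8.4 = 33969.6 m
Step 2: Convert to km: 33969.6 / 1000 = 33.97 km

33.97


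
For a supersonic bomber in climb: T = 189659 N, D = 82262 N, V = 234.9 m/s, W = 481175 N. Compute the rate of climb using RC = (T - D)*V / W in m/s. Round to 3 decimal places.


Step 1: Excess thrust = T - D = 189659 - 82262 = 107397 N
Step 2: Excess power = 107397 * 234.9 = 25227555.3 W
Step 3: RC = 25227555.3 / 481175 = 52.429 m/s

52.429


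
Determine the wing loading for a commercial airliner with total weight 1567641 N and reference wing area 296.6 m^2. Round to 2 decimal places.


Step 1: Wing loading = W / S = 1567641 / 296.6
Step 2: Wing loading = 5285.37 N/m^2

5285.37


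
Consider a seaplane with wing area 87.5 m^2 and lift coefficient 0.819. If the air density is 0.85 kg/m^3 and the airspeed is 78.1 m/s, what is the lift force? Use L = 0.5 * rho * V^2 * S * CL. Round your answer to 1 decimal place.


Step 1: Calculate dynamic pressure q = 0.5 * 0.85 * 78.1^2 = 0.5 * 0.85 * 6099.61 = 2592.3342 Pa
Step 2: Multiply by wing area and lift coefficient: L = 2592.3342 * 87.5 * 0.819
Step 3: L = 226829.2469 * 0.819 = 185773.2 N

185773.2


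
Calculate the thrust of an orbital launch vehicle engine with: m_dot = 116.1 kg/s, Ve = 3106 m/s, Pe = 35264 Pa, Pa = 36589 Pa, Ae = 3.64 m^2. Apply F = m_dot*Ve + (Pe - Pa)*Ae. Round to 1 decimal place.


Step 1: Momentum thrust = m_dot * Ve = 116.1 * 3106 = 360606.6 N
Step 2: Pressure thrust = (Pe - Pa) * Ae = (35264 - 36589) * 3.64 = -4823.00 N
Step 3: Total thrust F = 360606.6 + -4823.00 = 355783.6 N

355783.6


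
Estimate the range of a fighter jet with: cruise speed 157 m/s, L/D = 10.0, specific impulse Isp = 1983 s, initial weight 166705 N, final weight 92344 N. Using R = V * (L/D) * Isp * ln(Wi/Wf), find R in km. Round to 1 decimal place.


Step 1: Coefficient = V * (L/D) * Isp = 157 * 10.0 * 1983 = 3113310.0 m
Step 2: Wi/Wf = 166705 / 92344 = 1.805261
Step 3: ln(1.805261) = 0.590705
Step 4: R = 3113310.0 * 0.590705 = 1839047.9 m = 1839.0 km

1839.0


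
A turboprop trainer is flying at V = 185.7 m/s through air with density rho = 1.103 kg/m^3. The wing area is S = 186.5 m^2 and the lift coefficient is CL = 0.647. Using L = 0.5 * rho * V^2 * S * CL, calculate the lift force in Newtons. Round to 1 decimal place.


Step 1: Calculate dynamic pressure q = 0.5 * 1.103 * 185.7^2 = 0.5 * 1.103 * 34484.49 = 19018.1962 Pa
Step 2: Multiply by wing area and lift coefficient: L = 19018.1962 * 186.5 * 0.647
Step 3: L = 3546893.5978 * 0.647 = 2294840.2 N

2294840.2


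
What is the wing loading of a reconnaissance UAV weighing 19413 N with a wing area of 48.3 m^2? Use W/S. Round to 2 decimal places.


Step 1: Wing loading = W / S = 19413 / 48.3
Step 2: Wing loading = 401.93 N/m^2

401.93


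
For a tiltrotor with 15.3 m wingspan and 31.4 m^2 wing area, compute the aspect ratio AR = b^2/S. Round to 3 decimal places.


Step 1: b^2 = 15.3^2 = 234.09
Step 2: AR = 234.09 / 31.4 = 7.455

7.455


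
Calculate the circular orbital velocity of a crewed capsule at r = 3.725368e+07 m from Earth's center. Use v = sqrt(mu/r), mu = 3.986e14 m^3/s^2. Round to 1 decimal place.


Step 1: mu / r = 3.986e14 / 3.725368e+07 = 10699614.1052
Step 2: v = sqrt(10699614.1052) = 3271.0 m/s

3271.0


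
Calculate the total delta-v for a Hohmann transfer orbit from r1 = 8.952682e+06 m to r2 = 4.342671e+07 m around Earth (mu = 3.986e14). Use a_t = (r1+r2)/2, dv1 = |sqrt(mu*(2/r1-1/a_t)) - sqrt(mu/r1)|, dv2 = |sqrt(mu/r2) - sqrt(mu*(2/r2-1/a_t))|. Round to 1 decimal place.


Step 1: Transfer semi-major axis a_t = (8.952682e+06 + 4.342671e+07) / 2 = 2.618970e+07 m
Step 2: v1 (circular at r1) = sqrt(mu/r1) = 6672.55 m/s
Step 3: v_t1 = sqrt(mu*(2/r1 - 1/a_t)) = 8592.22 m/s
Step 4: dv1 = |8592.22 - 6672.55| = 1919.66 m/s
Step 5: v2 (circular at r2) = 3029.63 m/s, v_t2 = 1771.34 m/s
Step 6: dv2 = |3029.63 - 1771.34| = 1258.3 m/s
Step 7: Total delta-v = 1919.66 + 1258.3 = 3178.0 m/s

3178.0


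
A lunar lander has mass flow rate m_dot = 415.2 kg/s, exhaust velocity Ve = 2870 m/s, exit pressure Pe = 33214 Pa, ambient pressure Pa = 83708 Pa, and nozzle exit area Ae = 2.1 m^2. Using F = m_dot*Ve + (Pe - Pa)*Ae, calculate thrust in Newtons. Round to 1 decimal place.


Step 1: Momentum thrust = m_dot * Ve = 415.2 * 2870 = 1191624.0 N
Step 2: Pressure thrust = (Pe - Pa) * Ae = (33214 - 83708) * 2.1 = -106037.4 N
Step 3: Total thrust F = 1191624.0 + -106037.4 = 1085586.6 N

1085586.6


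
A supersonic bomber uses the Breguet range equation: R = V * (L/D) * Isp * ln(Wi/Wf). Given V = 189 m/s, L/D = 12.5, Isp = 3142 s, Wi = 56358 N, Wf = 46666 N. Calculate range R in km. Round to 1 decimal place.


Step 1: Coefficient = V * (L/D) * Isp = 189 * 12.5 * 3142 = 7422975.0 m
Step 2: Wi/Wf = 56358 / 46666 = 1.207689
Step 3: ln(1.207689) = 0.188708
Step 4: R = 7422975.0 * 0.188708 = 1400777.4 m = 1400.8 km

1400.8


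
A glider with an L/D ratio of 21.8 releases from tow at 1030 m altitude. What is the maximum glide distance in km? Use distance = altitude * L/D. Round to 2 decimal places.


Step 1: Glide distance = altitude * L/D = 1030 * 21.8 = 22454.0 m
Step 2: Convert to km: 22454.0 / 1000 = 22.45 km

22.45


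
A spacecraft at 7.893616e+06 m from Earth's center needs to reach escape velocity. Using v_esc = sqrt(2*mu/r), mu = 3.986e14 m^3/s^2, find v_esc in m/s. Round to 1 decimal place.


Step 1: 2*mu/r = 2 * 3.986e14 / 7.893616e+06 = 100993004.9802
Step 2: v_esc = sqrt(100993004.9802) = 10049.5 m/s

10049.5


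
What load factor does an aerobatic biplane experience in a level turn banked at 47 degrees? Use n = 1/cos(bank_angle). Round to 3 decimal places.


Step 1: Convert 47 degrees to radians = 0.820305
Step 2: cos(47 deg) = 0.681998
Step 3: n = 1 / 0.681998 = 1.466

1.466


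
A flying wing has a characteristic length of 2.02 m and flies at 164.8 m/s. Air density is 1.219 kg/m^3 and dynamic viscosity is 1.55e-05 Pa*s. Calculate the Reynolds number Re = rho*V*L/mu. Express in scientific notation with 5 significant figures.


Step 1: Numerator = rho * V * L = 1.219 * 164.8 * 2.02 = 405.800224
Step 2: Re = 405.800224 / 1.55e-05
Step 3: Re = 2.6181e+07

2.6181e+07


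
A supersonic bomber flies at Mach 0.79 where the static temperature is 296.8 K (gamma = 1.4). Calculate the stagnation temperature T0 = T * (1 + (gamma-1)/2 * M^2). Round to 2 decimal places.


Step 1: (gamma-1)/2 = 0.2
Step 2: M^2 = 0.6241
Step 3: 1 + 0.2 * 0.6241 = 1.12482
Step 4: T0 = 296.8 * 1.12482 = 333.85 K

333.85


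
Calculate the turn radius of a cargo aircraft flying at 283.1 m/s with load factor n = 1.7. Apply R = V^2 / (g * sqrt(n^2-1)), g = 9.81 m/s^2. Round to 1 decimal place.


Step 1: V^2 = 283.1^2 = 80145.61
Step 2: n^2 - 1 = 1.7^2 - 1 = 1.89
Step 3: sqrt(1.89) = 1.374773
Step 4: R = 80145.61 / (9.81 * 1.374773) = 5942.6 m

5942.6


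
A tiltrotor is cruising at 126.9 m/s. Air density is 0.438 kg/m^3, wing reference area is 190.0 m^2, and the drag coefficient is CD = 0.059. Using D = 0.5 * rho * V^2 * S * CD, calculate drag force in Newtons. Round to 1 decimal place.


Step 1: Dynamic pressure q = 0.5 * 0.438 * 126.9^2 = 3526.6906 Pa
Step 2: Drag D = q * S * CD = 3526.6906 * 190.0 * 0.059
Step 3: D = 39534.2 N

39534.2


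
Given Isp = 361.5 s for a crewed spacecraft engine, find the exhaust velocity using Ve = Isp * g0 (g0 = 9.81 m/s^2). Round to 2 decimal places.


Step 1: Ve = Isp * g0 = 361.5 * 9.81
Step 2: Ve = 3546.32 m/s

3546.32


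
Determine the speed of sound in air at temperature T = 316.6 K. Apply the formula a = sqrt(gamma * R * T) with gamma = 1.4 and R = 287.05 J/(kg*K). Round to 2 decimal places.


Step 1: gamma * R * T = 1.4 * 287.05 * 316.6 = 127232.042
Step 2: a = sqrt(127232.042) = 356.70 m/s

356.70


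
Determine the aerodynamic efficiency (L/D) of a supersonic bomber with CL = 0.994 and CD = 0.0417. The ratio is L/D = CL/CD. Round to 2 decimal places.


Step 1: L/D = CL / CD = 0.994 / 0.0417
Step 2: L/D = 23.84

23.84


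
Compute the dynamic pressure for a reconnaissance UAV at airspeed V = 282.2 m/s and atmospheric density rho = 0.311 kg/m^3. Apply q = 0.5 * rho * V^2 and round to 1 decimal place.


Step 1: V^2 = 282.2^2 = 79636.84
Step 2: q = 0.5 * 0.311 * 79636.84
Step 3: q = 12383.5 Pa

12383.5


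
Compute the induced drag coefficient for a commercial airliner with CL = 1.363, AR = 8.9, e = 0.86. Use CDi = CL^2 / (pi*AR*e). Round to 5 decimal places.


Step 1: CL^2 = 1.363^2 = 1.857769
Step 2: pi * AR * e = 3.14159 * 8.9 * 0.86 = 24.04575
Step 3: CDi = 1.857769 / 24.04575 = 0.07726

0.07726


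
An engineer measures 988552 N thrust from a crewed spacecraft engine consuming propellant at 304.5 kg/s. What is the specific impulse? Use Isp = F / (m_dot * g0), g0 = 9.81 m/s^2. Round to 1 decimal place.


Step 1: m_dot * g0 = 304.5 * 9.81 = 2987.14
Step 2: Isp = 988552 / 2987.14 = 330.9 s

330.9


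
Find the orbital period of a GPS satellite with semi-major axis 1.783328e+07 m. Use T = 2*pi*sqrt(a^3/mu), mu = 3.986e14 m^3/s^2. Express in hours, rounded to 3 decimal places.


Step 1: a^3 / mu = 5.671444e+21 / 3.986e14 = 1.422841e+07
Step 2: sqrt(1.422841e+07) = 3772.0566 s
Step 3: T = 2*pi * 3772.0566 = 23700.53 s
Step 4: T in hours = 23700.53 / 3600 = 6.583 hours

6.583


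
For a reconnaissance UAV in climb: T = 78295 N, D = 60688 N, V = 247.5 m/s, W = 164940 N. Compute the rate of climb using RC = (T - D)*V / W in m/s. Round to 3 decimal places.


Step 1: Excess thrust = T - D = 78295 - 60688 = 17607 N
Step 2: Excess power = 17607 * 247.5 = 4357732.5 W
Step 3: RC = 4357732.5 / 164940 = 26.420 m/s

26.420


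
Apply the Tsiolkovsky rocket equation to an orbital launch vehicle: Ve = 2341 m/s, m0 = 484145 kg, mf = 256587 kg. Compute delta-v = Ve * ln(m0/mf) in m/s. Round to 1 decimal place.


Step 1: Mass ratio m0/mf = 484145 / 256587 = 1.886865
Step 2: ln(1.886865) = 0.634917
Step 3: delta-v = 2341 * 0.634917 = 1486.3 m/s

1486.3


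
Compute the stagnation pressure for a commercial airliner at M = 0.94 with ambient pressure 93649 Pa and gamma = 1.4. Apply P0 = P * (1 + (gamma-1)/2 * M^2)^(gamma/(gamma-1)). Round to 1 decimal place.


Step 1: (gamma-1)/2 * M^2 = 0.2 * 0.8836 = 0.17672
Step 2: 1 + 0.17672 = 1.17672
Step 3: Exponent gamma/(gamma-1) = 3.5
Step 4: P0 = 93649 * 1.17672^3.5 = 165523.3 Pa

165523.3


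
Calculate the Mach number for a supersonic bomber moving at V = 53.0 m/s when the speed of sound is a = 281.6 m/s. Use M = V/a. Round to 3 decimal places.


Step 1: M = V / a = 53.0 / 281.6
Step 2: M = 0.188

0.188


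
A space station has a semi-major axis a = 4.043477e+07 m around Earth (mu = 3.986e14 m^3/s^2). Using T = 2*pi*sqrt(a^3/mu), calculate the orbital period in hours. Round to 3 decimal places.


Step 1: a^3 / mu = 6.610966e+22 / 3.986e14 = 1.658546e+08
Step 2: sqrt(1.658546e+08) = 12878.4566 s
Step 3: T = 2*pi * 12878.4566 = 80917.73 s
Step 4: T in hours = 80917.73 / 3600 = 22.477 hours

22.477


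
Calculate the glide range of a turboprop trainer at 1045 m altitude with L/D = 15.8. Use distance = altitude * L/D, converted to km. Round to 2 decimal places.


Step 1: Glide distance = altitude * L/D = 1045 * 15.8 = 16511.0 m
Step 2: Convert to km: 16511.0 / 1000 = 16.51 km

16.51


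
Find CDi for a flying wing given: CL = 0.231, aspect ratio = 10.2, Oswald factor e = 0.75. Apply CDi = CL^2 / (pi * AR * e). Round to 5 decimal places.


Step 1: CL^2 = 0.231^2 = 0.053361
Step 2: pi * AR * e = 3.14159 * 10.2 * 0.75 = 24.033184
Step 3: CDi = 0.053361 / 24.033184 = 0.00222

0.00222


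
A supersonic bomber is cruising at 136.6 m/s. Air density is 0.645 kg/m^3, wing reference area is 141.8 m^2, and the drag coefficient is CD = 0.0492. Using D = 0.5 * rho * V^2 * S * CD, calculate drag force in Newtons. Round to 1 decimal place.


Step 1: Dynamic pressure q = 0.5 * 0.645 * 136.6^2 = 6017.7081 Pa
Step 2: Drag D = q * S * CD = 6017.7081 * 141.8 * 0.0492
Step 3: D = 41982.9 N

41982.9


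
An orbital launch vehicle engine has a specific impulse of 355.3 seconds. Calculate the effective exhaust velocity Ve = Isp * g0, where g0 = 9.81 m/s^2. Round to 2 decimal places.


Step 1: Ve = Isp * g0 = 355.3 * 9.81
Step 2: Ve = 3485.49 m/s

3485.49


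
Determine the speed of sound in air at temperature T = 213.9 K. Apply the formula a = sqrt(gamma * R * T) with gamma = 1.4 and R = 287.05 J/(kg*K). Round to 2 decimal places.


Step 1: gamma * R * T = 1.4 * 287.05 * 213.9 = 85959.993
Step 2: a = sqrt(85959.993) = 293.19 m/s

293.19


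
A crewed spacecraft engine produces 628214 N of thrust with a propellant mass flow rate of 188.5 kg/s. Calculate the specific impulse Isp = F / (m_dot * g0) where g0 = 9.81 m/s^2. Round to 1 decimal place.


Step 1: m_dot * g0 = 188.5 * 9.81 = 1849.19
Step 2: Isp = 628214 / 1849.19 = 339.7 s

339.7


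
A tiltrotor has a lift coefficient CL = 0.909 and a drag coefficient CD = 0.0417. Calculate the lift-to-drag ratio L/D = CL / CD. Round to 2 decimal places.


Step 1: L/D = CL / CD = 0.909 / 0.0417
Step 2: L/D = 21.80

21.80


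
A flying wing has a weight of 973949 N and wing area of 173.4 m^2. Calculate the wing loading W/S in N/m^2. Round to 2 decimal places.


Step 1: Wing loading = W / S = 973949 / 173.4
Step 2: Wing loading = 5616.78 N/m^2

5616.78


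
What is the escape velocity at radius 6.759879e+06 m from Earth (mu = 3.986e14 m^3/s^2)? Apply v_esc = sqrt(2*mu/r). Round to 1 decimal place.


Step 1: 2*mu/r = 2 * 3.986e14 / 6.759879e+06 = 117931104.9798
Step 2: v_esc = sqrt(117931104.9798) = 10859.6 m/s

10859.6


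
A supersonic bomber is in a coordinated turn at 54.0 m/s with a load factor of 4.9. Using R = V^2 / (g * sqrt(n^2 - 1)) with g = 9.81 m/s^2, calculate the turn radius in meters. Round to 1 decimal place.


Step 1: V^2 = 54.0^2 = 2916.0
Step 2: n^2 - 1 = 4.9^2 - 1 = 23.01
Step 3: sqrt(23.01) = 4.796874
Step 4: R = 2916.0 / (9.81 * 4.796874) = 62.0 m

62.0


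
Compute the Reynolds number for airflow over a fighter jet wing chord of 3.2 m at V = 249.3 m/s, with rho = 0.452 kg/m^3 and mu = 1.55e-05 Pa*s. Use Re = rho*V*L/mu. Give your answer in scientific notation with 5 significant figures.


Step 1: Numerator = rho * V * L = 0.452 * 249.3 * 3.2 = 360.58752
Step 2: Re = 360.58752 / 1.55e-05
Step 3: Re = 2.3264e+07

2.3264e+07


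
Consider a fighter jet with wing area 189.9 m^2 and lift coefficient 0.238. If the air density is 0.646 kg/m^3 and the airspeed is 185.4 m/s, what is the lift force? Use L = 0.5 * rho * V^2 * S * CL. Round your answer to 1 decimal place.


Step 1: Calculate dynamic pressure q = 0.5 * 0.646 * 185.4^2 = 0.5 * 0.646 * 34373.16 = 11102.5307 Pa
Step 2: Multiply by wing area and lift coefficient: L = 11102.5307 * 189.9 * 0.238
Step 3: L = 2108370.5761 * 0.238 = 501792.2 N

501792.2


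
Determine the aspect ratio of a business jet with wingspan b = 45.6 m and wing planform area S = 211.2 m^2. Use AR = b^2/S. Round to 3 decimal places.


Step 1: b^2 = 45.6^2 = 2079.36
Step 2: AR = 2079.36 / 211.2 = 9.845

9.845


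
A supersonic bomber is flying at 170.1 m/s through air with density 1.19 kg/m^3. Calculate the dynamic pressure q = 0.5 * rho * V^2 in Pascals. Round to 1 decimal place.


Step 1: V^2 = 170.1^2 = 28934.01
Step 2: q = 0.5 * 1.19 * 28934.01
Step 3: q = 17215.7 Pa

17215.7


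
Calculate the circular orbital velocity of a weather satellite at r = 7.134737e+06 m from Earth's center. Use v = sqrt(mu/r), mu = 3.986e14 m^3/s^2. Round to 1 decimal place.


Step 1: mu / r = 3.986e14 / 7.134737e+06 = 55867511.3042
Step 2: v = sqrt(55867511.3042) = 7474.5 m/s

7474.5


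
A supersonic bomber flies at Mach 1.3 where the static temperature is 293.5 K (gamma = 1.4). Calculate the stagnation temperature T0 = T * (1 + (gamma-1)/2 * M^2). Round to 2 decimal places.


Step 1: (gamma-1)/2 = 0.2
Step 2: M^2 = 1.69
Step 3: 1 + 0.2 * 1.69 = 1.338
Step 4: T0 = 293.5 * 1.338 = 392.70 K

392.70


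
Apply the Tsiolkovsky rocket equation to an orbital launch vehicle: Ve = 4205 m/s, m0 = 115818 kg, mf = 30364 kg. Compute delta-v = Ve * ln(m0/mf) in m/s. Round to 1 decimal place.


Step 1: Mass ratio m0/mf = 115818 / 30364 = 3.81432
Step 2: ln(3.81432) = 1.338762
Step 3: delta-v = 4205 * 1.338762 = 5629.5 m/s

5629.5


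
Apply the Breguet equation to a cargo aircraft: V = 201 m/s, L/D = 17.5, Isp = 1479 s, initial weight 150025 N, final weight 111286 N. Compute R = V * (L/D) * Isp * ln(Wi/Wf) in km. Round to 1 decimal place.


Step 1: Coefficient = V * (L/D) * Isp = 201 * 17.5 * 1479 = 5202382.5 m
Step 2: Wi/Wf = 150025 / 111286 = 1.348103
Step 3: ln(1.348103) = 0.298698
Step 4: R = 5202382.5 * 0.298698 = 1553943.8 m = 1553.9 km

1553.9


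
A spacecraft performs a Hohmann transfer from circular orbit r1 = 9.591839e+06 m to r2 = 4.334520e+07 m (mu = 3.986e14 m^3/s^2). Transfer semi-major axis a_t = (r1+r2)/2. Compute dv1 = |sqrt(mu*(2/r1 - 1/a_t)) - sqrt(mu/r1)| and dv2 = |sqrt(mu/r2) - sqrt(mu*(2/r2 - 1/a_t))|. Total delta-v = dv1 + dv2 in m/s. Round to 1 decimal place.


Step 1: Transfer semi-major axis a_t = (9.591839e+06 + 4.334520e+07) / 2 = 2.646852e+07 m
Step 2: v1 (circular at r1) = sqrt(mu/r1) = 6446.41 m/s
Step 3: v_t1 = sqrt(mu*(2/r1 - 1/a_t)) = 8249.42 m/s
Step 4: dv1 = |8249.42 - 6446.41| = 1803.01 m/s
Step 5: v2 (circular at r2) = 3032.48 m/s, v_t2 = 1825.51 m/s
Step 6: dv2 = |3032.48 - 1825.51| = 1206.97 m/s
Step 7: Total delta-v = 1803.01 + 1206.97 = 3010.0 m/s

3010.0


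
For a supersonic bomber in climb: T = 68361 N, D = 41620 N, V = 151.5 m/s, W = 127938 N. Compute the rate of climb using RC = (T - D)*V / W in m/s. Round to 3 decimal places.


Step 1: Excess thrust = T - D = 68361 - 41620 = 26741 N
Step 2: Excess power = 26741 * 151.5 = 4051261.5 W
Step 3: RC = 4051261.5 / 127938 = 31.666 m/s

31.666


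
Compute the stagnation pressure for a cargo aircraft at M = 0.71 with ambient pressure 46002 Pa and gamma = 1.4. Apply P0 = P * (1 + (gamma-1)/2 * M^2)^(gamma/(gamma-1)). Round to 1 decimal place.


Step 1: (gamma-1)/2 * M^2 = 0.2 * 0.5041 = 0.10082
Step 2: 1 + 0.10082 = 1.10082
Step 3: Exponent gamma/(gamma-1) = 3.5
Step 4: P0 = 46002 * 1.10082^3.5 = 64384.9 Pa

64384.9


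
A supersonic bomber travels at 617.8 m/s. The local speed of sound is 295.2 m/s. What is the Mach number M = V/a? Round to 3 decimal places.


Step 1: M = V / a = 617.8 / 295.2
Step 2: M = 2.093

2.093


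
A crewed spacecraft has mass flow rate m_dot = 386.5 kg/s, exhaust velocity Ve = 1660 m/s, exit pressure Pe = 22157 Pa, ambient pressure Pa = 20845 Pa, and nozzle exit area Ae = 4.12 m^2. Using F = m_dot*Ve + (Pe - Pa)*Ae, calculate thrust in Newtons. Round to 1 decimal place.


Step 1: Momentum thrust = m_dot * Ve = 386.5 * 1660 = 641590.0 N
Step 2: Pressure thrust = (Pe - Pa) * Ae = (22157 - 20845) * 4.12 = 5405.44 N
Step 3: Total thrust F = 641590.0 + 5405.44 = 646995.4 N

646995.4


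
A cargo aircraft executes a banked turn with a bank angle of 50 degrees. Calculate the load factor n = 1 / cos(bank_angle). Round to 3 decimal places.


Step 1: Convert 50 degrees to radians = 0.872665
Step 2: cos(50 deg) = 0.642788
Step 3: n = 1 / 0.642788 = 1.556

1.556


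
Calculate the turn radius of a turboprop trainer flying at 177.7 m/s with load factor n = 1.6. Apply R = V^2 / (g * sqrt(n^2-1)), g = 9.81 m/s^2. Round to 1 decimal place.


Step 1: V^2 = 177.7^2 = 31577.29
Step 2: n^2 - 1 = 1.6^2 - 1 = 1.56
Step 3: sqrt(1.56) = 1.249
Step 4: R = 31577.29 / (9.81 * 1.249) = 2577.2 m

2577.2


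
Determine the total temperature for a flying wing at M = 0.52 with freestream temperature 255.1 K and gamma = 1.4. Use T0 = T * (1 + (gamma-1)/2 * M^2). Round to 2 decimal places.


Step 1: (gamma-1)/2 = 0.2
Step 2: M^2 = 0.2704
Step 3: 1 + 0.2 * 0.2704 = 1.05408
Step 4: T0 = 255.1 * 1.05408 = 268.90 K

268.90


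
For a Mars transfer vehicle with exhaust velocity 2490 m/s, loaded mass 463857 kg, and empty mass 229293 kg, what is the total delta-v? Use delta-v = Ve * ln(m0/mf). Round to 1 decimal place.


Step 1: Mass ratio m0/mf = 463857 / 229293 = 2.022988
Step 2: ln(2.022988) = 0.704576
Step 3: delta-v = 2490 * 0.704576 = 1754.4 m/s

1754.4


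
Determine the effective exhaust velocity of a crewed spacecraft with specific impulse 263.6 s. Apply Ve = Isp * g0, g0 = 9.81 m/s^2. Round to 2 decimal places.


Step 1: Ve = Isp * g0 = 263.6 * 9.81
Step 2: Ve = 2585.92 m/s

2585.92


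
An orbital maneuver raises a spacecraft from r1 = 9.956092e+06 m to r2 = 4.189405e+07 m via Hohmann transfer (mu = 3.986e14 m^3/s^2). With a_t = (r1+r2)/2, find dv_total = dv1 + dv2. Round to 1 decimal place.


Step 1: Transfer semi-major axis a_t = (9.956092e+06 + 4.189405e+07) / 2 = 2.592507e+07 m
Step 2: v1 (circular at r1) = sqrt(mu/r1) = 6327.38 m/s
Step 3: v_t1 = sqrt(mu*(2/r1 - 1/a_t)) = 8043.41 m/s
Step 4: dv1 = |8043.41 - 6327.38| = 1716.03 m/s
Step 5: v2 (circular at r2) = 3084.55 m/s, v_t2 = 1911.51 m/s
Step 6: dv2 = |3084.55 - 1911.51| = 1173.04 m/s
Step 7: Total delta-v = 1716.03 + 1173.04 = 2889.1 m/s

2889.1


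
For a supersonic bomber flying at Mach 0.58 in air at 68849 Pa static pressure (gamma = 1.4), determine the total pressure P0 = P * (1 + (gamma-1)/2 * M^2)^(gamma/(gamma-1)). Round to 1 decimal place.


Step 1: (gamma-1)/2 * M^2 = 0.2 * 0.3364 = 0.06728
Step 2: 1 + 0.06728 = 1.06728
Step 3: Exponent gamma/(gamma-1) = 3.5
Step 4: P0 = 68849 * 1.06728^3.5 = 86471.3 Pa

86471.3


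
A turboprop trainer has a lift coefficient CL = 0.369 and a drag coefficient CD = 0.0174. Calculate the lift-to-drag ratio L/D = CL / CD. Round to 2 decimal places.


Step 1: L/D = CL / CD = 0.369 / 0.0174
Step 2: L/D = 21.21

21.21


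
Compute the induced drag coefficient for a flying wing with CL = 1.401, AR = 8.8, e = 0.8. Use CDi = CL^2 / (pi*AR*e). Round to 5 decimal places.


Step 1: CL^2 = 1.401^2 = 1.962801
Step 2: pi * AR * e = 3.14159 * 8.8 * 0.8 = 22.116812
Step 3: CDi = 1.962801 / 22.116812 = 0.08875

0.08875


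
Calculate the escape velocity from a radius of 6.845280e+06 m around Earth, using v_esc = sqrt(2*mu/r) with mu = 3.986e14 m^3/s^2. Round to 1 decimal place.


Step 1: 2*mu/r = 2 * 3.986e14 / 6.845280e+06 = 116459808.8026
Step 2: v_esc = sqrt(116459808.8026) = 10791.7 m/s

10791.7


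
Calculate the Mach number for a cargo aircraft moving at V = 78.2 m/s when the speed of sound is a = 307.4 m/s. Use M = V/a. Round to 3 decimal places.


Step 1: M = V / a = 78.2 / 307.4
Step 2: M = 0.254

0.254


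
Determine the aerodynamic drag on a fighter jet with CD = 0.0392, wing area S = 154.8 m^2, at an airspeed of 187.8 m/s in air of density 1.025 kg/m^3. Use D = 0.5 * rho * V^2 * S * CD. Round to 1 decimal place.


Step 1: Dynamic pressure q = 0.5 * 1.025 * 187.8^2 = 18075.2805 Pa
Step 2: Drag D = q * S * CD = 18075.2805 * 154.8 * 0.0392
Step 3: D = 109683.7 N

109683.7


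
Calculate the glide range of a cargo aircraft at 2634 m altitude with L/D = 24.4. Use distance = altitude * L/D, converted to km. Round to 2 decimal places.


Step 1: Glide distance = altitude * L/D = 2634 * 24.4 = 64269.6 m
Step 2: Convert to km: 64269.6 / 1000 = 64.27 km

64.27


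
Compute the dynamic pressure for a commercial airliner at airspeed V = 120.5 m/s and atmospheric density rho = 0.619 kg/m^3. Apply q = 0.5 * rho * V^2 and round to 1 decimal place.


Step 1: V^2 = 120.5^2 = 14520.25
Step 2: q = 0.5 * 0.619 * 14520.25
Step 3: q = 4494.0 Pa

4494.0


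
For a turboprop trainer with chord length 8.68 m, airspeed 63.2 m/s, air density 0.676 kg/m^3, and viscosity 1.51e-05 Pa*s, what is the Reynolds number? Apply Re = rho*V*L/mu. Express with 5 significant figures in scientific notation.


Step 1: Numerator = rho * V * L = 0.676 * 63.2 * 8.68 = 370.837376
Step 2: Re = 370.837376 / 1.51e-05
Step 3: Re = 2.4559e+07

2.4559e+07


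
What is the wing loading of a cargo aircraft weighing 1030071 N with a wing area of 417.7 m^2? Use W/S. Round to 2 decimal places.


Step 1: Wing loading = W / S = 1030071 / 417.7
Step 2: Wing loading = 2466.05 N/m^2

2466.05


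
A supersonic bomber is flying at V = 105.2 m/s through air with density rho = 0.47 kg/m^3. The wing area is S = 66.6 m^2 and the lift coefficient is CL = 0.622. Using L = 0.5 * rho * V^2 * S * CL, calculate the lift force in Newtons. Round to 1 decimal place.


Step 1: Calculate dynamic pressure q = 0.5 * 0.47 * 105.2^2 = 0.5 * 0.47 * 11067.04 = 2600.7544 Pa
Step 2: Multiply by wing area and lift coefficient: L = 2600.7544 * 66.6 * 0.622
Step 3: L = 173210.243 * 0.622 = 107736.8 N

107736.8


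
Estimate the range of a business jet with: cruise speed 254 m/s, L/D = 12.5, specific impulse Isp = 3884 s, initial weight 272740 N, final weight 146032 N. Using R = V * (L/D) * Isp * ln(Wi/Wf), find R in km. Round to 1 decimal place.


Step 1: Coefficient = V * (L/D) * Isp = 254 * 12.5 * 3884 = 12331700.0 m
Step 2: Wi/Wf = 272740 / 146032 = 1.867673
Step 3: ln(1.867673) = 0.624693
Step 4: R = 12331700.0 * 0.624693 = 7703528.9 m = 7703.5 km

7703.5


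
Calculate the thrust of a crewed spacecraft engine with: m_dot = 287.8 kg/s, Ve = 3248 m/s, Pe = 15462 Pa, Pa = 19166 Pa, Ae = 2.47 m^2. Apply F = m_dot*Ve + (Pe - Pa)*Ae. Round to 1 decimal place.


Step 1: Momentum thrust = m_dot * Ve = 287.8 * 3248 = 934774.4 N
Step 2: Pressure thrust = (Pe - Pa) * Ae = (15462 - 19166) * 2.47 = -9148.88 N
Step 3: Total thrust F = 934774.4 + -9148.88 = 925625.5 N

925625.5


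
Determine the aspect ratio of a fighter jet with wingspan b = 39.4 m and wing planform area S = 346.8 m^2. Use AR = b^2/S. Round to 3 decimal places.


Step 1: b^2 = 39.4^2 = 1552.36
Step 2: AR = 1552.36 / 346.8 = 4.476

4.476


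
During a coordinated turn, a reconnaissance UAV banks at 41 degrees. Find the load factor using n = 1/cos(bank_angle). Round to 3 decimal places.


Step 1: Convert 41 degrees to radians = 0.715585
Step 2: cos(41 deg) = 0.75471
Step 3: n = 1 / 0.75471 = 1.325

1.325


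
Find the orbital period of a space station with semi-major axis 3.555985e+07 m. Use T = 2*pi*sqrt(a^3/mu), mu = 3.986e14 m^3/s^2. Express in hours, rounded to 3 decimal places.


Step 1: a^3 / mu = 4.496553e+22 / 3.986e14 = 1.128087e+08
Step 2: sqrt(1.128087e+08) = 10621.1424 s
Step 3: T = 2*pi * 10621.1424 = 66734.61 s
Step 4: T in hours = 66734.61 / 3600 = 18.537 hours

18.537


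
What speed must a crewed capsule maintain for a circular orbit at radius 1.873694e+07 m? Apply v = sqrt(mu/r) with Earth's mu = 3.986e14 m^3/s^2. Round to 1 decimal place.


Step 1: mu / r = 3.986e14 / 1.873694e+07 = 21273484.3576
Step 2: v = sqrt(21273484.3576) = 4612.3 m/s

4612.3


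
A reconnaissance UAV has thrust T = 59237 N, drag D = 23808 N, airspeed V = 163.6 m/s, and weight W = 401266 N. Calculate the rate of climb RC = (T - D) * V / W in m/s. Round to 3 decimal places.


Step 1: Excess thrust = T - D = 59237 - 23808 = 35429 N
Step 2: Excess power = 35429 * 163.6 = 5796184.4 W
Step 3: RC = 5796184.4 / 401266 = 14.445 m/s

14.445


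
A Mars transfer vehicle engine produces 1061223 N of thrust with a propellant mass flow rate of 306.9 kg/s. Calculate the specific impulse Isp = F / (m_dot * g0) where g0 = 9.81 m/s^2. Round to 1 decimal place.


Step 1: m_dot * g0 = 306.9 * 9.81 = 3010.69
Step 2: Isp = 1061223 / 3010.69 = 352.5 s

352.5


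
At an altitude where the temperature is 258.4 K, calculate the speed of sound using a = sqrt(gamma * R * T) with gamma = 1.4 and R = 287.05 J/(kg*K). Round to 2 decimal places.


Step 1: gamma * R * T = 1.4 * 287.05 * 258.4 = 103843.208
Step 2: a = sqrt(103843.208) = 322.25 m/s

322.25


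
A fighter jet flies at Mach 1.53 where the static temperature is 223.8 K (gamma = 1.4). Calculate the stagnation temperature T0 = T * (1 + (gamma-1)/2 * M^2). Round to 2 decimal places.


Step 1: (gamma-1)/2 = 0.2
Step 2: M^2 = 2.3409
Step 3: 1 + 0.2 * 2.3409 = 1.46818
Step 4: T0 = 223.8 * 1.46818 = 328.58 K

328.58


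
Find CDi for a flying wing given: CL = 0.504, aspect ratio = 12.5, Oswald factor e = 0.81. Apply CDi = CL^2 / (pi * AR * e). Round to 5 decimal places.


Step 1: CL^2 = 0.504^2 = 0.254016
Step 2: pi * AR * e = 3.14159 * 12.5 * 0.81 = 31.808626
Step 3: CDi = 0.254016 / 31.808626 = 0.00799

0.00799


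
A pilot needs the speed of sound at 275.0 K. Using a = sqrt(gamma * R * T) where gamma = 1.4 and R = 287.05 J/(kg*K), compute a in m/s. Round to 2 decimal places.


Step 1: gamma * R * T = 1.4 * 287.05 * 275.0 = 110514.25
Step 2: a = sqrt(110514.25) = 332.44 m/s

332.44


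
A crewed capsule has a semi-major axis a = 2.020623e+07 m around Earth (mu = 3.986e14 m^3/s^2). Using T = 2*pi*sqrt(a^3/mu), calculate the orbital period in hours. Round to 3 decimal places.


Step 1: a^3 / mu = 8.250037e+21 / 3.986e14 = 2.069753e+07
Step 2: sqrt(2.069753e+07) = 4549.4541 s
Step 3: T = 2*pi * 4549.4541 = 28585.06 s
Step 4: T in hours = 28585.06 / 3600 = 7.940 hours

7.940


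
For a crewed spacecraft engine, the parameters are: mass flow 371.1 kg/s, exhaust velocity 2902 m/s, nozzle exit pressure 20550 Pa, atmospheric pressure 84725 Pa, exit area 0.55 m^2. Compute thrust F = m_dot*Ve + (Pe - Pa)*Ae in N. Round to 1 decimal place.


Step 1: Momentum thrust = m_dot * Ve = 371.1 * 2902 = 1076932.2 N
Step 2: Pressure thrust = (Pe - Pa) * Ae = (20550 - 84725) * 0.55 = -35296.25 N
Step 3: Total thrust F = 1076932.2 + -35296.25 = 1041636.0 N

1041636.0


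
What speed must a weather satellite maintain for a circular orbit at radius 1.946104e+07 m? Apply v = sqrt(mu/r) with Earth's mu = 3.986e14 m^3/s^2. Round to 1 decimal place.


Step 1: mu / r = 3.986e14 / 1.946104e+07 = 20481947.5218
Step 2: v = sqrt(20481947.5218) = 4525.7 m/s

4525.7


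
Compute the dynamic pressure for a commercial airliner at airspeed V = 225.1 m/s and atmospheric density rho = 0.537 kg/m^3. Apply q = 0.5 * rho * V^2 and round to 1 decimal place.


Step 1: V^2 = 225.1^2 = 50670.01
Step 2: q = 0.5 * 0.537 * 50670.01
Step 3: q = 13604.9 Pa

13604.9


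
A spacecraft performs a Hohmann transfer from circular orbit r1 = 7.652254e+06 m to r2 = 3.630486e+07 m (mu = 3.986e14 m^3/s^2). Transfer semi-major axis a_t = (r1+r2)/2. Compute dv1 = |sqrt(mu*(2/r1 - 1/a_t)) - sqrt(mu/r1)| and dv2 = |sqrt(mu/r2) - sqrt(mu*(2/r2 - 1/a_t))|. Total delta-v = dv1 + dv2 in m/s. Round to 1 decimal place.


Step 1: Transfer semi-major axis a_t = (7.652254e+06 + 3.630486e+07) / 2 = 2.197856e+07 m
Step 2: v1 (circular at r1) = sqrt(mu/r1) = 7217.29 m/s
Step 3: v_t1 = sqrt(mu*(2/r1 - 1/a_t)) = 9275.91 m/s
Step 4: dv1 = |9275.91 - 7217.29| = 2058.63 m/s
Step 5: v2 (circular at r2) = 3313.49 m/s, v_t2 = 1955.16 m/s
Step 6: dv2 = |3313.49 - 1955.16| = 1358.34 m/s
Step 7: Total delta-v = 2058.63 + 1358.34 = 3417.0 m/s

3417.0


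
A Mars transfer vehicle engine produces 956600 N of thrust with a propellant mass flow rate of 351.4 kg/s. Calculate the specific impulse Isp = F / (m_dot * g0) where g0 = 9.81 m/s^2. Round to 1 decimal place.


Step 1: m_dot * g0 = 351.4 * 9.81 = 3447.23
Step 2: Isp = 956600 / 3447.23 = 277.5 s

277.5


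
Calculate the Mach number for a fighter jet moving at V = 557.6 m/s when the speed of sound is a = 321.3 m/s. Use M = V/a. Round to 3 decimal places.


Step 1: M = V / a = 557.6 / 321.3
Step 2: M = 1.735

1.735


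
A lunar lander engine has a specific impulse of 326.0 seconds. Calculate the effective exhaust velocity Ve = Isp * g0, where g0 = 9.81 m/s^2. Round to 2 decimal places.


Step 1: Ve = Isp * g0 = 326.0 * 9.81
Step 2: Ve = 3198.06 m/s

3198.06


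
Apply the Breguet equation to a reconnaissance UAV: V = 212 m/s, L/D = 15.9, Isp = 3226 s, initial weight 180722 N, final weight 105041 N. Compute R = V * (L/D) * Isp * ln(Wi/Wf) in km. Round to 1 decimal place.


Step 1: Coefficient = V * (L/D) * Isp = 212 * 15.9 * 3226 = 10874200.8 m
Step 2: Wi/Wf = 180722 / 105041 = 1.72049
Step 3: ln(1.72049) = 0.542609
Step 4: R = 10874200.8 * 0.542609 = 5900441.3 m = 5900.4 km

5900.4


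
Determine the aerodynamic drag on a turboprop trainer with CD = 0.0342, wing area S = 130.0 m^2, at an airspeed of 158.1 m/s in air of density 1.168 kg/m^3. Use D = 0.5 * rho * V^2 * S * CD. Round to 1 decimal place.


Step 1: Dynamic pressure q = 0.5 * 1.168 * 158.1^2 = 14597.4362 Pa
Step 2: Drag D = q * S * CD = 14597.4362 * 130.0 * 0.0342
Step 3: D = 64900.2 N

64900.2


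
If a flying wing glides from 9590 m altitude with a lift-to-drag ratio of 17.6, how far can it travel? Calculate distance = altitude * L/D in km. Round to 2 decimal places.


Step 1: Glide distance = altitude * L/D = 9590 * 17.6 = 168784.0 m
Step 2: Convert to km: 168784.0 / 1000 = 168.78 km

168.78


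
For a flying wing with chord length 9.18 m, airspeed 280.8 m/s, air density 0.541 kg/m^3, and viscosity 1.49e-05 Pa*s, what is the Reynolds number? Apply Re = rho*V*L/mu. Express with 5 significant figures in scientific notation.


Step 1: Numerator = rho * V * L = 0.541 * 280.8 * 9.18 = 1394.559504
Step 2: Re = 1394.559504 / 1.49e-05
Step 3: Re = 9.3595e+07

9.3595e+07


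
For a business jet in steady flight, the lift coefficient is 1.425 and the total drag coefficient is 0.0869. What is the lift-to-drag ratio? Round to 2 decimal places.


Step 1: L/D = CL / CD = 1.425 / 0.0869
Step 2: L/D = 16.40

16.40


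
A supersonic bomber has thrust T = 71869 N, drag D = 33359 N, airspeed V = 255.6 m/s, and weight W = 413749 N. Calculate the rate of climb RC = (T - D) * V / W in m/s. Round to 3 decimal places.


Step 1: Excess thrust = T - D = 71869 - 33359 = 38510 N
Step 2: Excess power = 38510 * 255.6 = 9843156.0 W
Step 3: RC = 9843156.0 / 413749 = 23.790 m/s

23.790


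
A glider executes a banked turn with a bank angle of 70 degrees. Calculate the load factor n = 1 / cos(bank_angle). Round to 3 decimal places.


Step 1: Convert 70 degrees to radians = 1.22173
Step 2: cos(70 deg) = 0.34202
Step 3: n = 1 / 0.34202 = 2.924

2.924


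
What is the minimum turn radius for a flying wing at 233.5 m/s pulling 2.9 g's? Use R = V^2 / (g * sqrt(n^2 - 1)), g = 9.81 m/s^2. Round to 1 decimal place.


Step 1: V^2 = 233.5^2 = 54522.25
Step 2: n^2 - 1 = 2.9^2 - 1 = 7.41
Step 3: sqrt(7.41) = 2.722132
Step 4: R = 54522.25 / (9.81 * 2.722132) = 2041.7 m

2041.7


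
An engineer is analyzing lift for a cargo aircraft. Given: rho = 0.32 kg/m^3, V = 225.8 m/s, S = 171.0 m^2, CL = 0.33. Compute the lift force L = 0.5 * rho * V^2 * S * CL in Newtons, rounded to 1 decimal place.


Step 1: Calculate dynamic pressure q = 0.5 * 0.32 * 225.8^2 = 0.5 * 0.32 * 50985.64 = 8157.7024 Pa
Step 2: Multiply by wing area and lift coefficient: L = 8157.7024 * 171.0 * 0.33
Step 3: L = 1394967.1104 * 0.33 = 460339.1 N

460339.1
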